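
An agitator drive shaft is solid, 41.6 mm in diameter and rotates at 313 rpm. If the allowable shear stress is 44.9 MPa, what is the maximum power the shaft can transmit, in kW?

20.8 kW

J = πd⁴/32 = π(0.0416)⁴/32 = 2.940×10^-7 m⁴.
T_max = τ_allow·J/r = 4.49×10^7 × 2.940×10^-7 / 0.0208 = 634.7 N·m.
ω = 2π·313/60 = 32.78 rad/s, so P_max = T_max·ω = 2.080×10^4 W.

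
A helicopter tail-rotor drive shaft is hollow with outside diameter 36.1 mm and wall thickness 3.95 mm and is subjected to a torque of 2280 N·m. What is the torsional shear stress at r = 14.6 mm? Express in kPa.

J = π(d_o⁴ − d_i⁴)/32 = π(0.0361⁴ − 0.0282⁴)/32 = 1.046×10^-7 m⁴.
Shear stress varies linearly with radius: τ = T·r/J = 2280 × 0.0146 / 1.046×10^-7 = 3.181×10^8 Pa.

318000 kPa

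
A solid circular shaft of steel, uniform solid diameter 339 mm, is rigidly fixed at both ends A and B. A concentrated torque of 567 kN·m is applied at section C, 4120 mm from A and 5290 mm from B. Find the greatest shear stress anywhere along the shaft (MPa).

With uniform GJ and both ends fixed, compatibility θ_AC = θ_CB gives T_A·a = T_B·b, together with T_A + T_B = T₀.
T_A = T₀·b/(a+b) = 567000·5290/9410 = 318700 N·m; T_B = 248300 N·m.
τ in each portion: τ_AC = 4.17×10^7 Pa, τ_CB = 3.25×10^7 Pa; maximum is in AC.
τ_max = T_AC·r/J = 318700·0.170/1.30×10^-3 = 4.167×10^7 Pa.

41.7 MPa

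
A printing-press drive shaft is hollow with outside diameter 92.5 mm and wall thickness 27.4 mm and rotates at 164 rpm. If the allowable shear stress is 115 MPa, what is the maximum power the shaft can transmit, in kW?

J = π(d_o⁴ − d_i⁴)/32 = π(0.0925⁴ − 0.0377⁴)/32 = 6.989×10^-6 m⁴.
T_max = τ_allow·J/r = 1.15×10^8 × 6.989×10^-6 / 0.0462 = 17380 N·m.
ω = 2π·164/60 = 17.17 rad/s, so P_max = T_max·ω = 2.985×10^5 W.

298 kW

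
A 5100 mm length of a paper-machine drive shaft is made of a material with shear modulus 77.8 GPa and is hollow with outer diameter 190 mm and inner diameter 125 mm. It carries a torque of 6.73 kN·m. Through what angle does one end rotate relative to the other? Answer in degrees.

0.243°

J = π(d_o⁴ − d_i⁴)/32 = π(0.190⁴ − 0.125⁴)/32 = 1.040×10^-4 m⁴.
θ = T·L/(G·J) = 6730 × 5.10 / (77.8×10⁹ × 1.040×10^-4) = 4.243×10^-3 rad.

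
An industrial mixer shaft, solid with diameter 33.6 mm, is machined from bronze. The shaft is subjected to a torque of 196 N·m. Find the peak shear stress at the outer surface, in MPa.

26.3 MPa

J = πd⁴/32 = π(0.0336)⁴/32 = 1.251×10^-7 m⁴.
τ_max = T·r/J = 196.0 × 0.0168 / 1.251×10^-7 = 2.632×10^7 Pa.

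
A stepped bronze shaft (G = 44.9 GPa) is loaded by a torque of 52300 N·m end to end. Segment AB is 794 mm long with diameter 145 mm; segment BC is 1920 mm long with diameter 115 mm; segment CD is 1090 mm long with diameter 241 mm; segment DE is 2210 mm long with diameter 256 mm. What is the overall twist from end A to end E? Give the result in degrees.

J_AB = π(0.145)⁴/32 = 4.34×10^-5 m⁴; J_BC = π(0.115)⁴/32 = 1.72×10^-5 m⁴; J_CD = π(0.241)⁴/32 = 3.31×10^-4 m⁴; J_DE = π(0.256)⁴/32 = 4.22×10^-4 m⁴.
θ = (T/G)·Σ L_i/J_i = (52300/44.9×10⁹)·(0.794/4.34×10^-5 + 1.92/1.72×10^-5 + 1.09/3.31×10^-4 + 2.21/4.22×10^-4) = 0.1615 rad.

9.25°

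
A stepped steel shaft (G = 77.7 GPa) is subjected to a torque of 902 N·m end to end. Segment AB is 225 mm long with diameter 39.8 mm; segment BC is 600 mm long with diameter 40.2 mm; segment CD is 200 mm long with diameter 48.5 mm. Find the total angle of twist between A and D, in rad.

0.0420 rad

J_AB = π(0.0398)⁴/32 = 2.46×10^-7 m⁴; J_BC = π(0.0402)⁴/32 = 2.56×10^-7 m⁴; J_CD = π(0.0485)⁴/32 = 5.43×10^-7 m⁴.
θ = (T/G)·Σ L_i/J_i = (902.0/77.7×10⁹)·(0.225/2.46×10^-7 + 0.600/2.56×10^-7 + 0.200/5.43×10^-7) = 0.04204 rad.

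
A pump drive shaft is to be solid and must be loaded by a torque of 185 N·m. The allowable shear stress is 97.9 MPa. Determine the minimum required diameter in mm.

For a solid shaft τ_max = 16T/(πd³), so d = (16T/(π τ_allow))^(1/3) = (16·185.0/(π·9.79×10^7))^(1/3) = 0.02127 m.

21.3 mm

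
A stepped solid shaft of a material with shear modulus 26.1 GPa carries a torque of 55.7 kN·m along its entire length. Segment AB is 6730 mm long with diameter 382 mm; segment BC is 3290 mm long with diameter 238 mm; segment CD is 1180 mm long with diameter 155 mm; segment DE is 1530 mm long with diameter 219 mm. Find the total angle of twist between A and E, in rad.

0.0881 rad

J_AB = π(0.382)⁴/32 = 2.09×10^-3 m⁴; J_BC = π(0.238)⁴/32 = 3.15×10^-4 m⁴; J_CD = π(0.155)⁴/32 = 5.67×10^-5 m⁴; J_DE = π(0.219)⁴/32 = 2.26×10^-4 m⁴.
θ = (T/G)·Σ L_i/J_i = (55700/26.1×10⁹)·(6.73/2.09×10^-3 + 3.29/3.15×10^-4 + 1.18/5.67×10^-5 + 1.53/2.26×10^-4) = 0.08806 rad.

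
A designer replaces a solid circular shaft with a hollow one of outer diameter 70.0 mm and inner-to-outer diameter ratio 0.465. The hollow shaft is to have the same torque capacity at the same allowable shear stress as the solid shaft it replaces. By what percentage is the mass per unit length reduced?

19.1 %

Equal τ_max and T ⇒ the solid shaft needs d_s³ = d_o³(1−k⁴), so d_s = 70.0·(1−0.465⁴)^(1/3) = 68.89 mm.
Area ratio A_h/A_s = d_o²(1−k²)/d_s² = (1−k²)/(1−k⁴)^(2/3) = 0.8092.
Mass saving = 1 − 0.8092 = 19.1 %.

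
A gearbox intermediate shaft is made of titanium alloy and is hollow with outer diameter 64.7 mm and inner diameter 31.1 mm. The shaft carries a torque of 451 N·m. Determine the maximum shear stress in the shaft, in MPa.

J = π(d_o⁴ − d_i⁴)/32 = π(0.0647⁴ − 0.0311⁴)/32 = 1.629×10^-6 m⁴.
τ_max = T·r/J = 451.0 × 0.0324 / 1.629×10^-6 = 8.959×10^6 Pa.

8.96 MPa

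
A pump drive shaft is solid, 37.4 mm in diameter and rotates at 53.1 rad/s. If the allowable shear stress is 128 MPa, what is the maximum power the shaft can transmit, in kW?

J = πd⁴/32 = π(0.0374)⁴/32 = 1.921×10^-7 m⁴.
T_max = τ_allow·J/r = 1.28×10^8 × 1.921×10^-7 / 0.0187 = 1315 N·m.
ω = 53.1 rad/s, so P_max = T_max·ω = 6.982×10^4 W.

69.8 kW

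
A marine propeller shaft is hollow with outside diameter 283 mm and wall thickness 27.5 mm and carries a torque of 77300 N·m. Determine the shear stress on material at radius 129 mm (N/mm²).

J = π(d_o⁴ − d_i⁴)/32 = π(0.283⁴ − 0.228⁴)/32 = 3.644×10^-4 m⁴.
Shear stress varies linearly with radius: τ = T·r/J = 77300 × 0.129 / 3.644×10^-4 = 2.736×10^7 Pa.

27.4 N/mm²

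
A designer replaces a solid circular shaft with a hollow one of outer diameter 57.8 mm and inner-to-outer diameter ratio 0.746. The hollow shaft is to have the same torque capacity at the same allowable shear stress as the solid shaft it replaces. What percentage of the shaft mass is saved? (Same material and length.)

Equal τ_max and T ⇒ the solid shaft needs d_s³ = d_o³(1−k⁴), so d_s = 57.8·(1−0.746⁴)^(1/3) = 51.08 mm.
Area ratio A_h/A_s = d_o²(1−k²)/d_s² = (1−k²)/(1−k⁴)^(2/3) = 0.5678.
Mass saving = 1 − 0.5678 = 43.2 %.

43.2 %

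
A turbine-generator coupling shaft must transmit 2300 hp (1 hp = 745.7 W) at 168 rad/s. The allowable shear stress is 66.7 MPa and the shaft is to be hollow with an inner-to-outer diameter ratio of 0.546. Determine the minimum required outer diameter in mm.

94.9 mm

ω = 168 rad/s, so T = P/ω = 2300×745.7 / 168.0 = 10210 N·m.
For a hollow shaft with d_i/d_o = 0.546: τ_max = 16T/(π d_o³ (1−k⁴)), so d_o = [16T/(π τ_allow (1−k⁴))]^(1/3) = [16·10210/(π·6.67×10^7·0.9111)]^(1/3) = 0.09493 m.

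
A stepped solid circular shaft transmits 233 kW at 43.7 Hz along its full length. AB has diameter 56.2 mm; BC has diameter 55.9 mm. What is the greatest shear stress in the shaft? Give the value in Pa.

2.47e7 Pa

ω = 2π·43.7 = 274.6 rad/s, so T = P/ω = 233×10³ / 274.6 = 848.6 N·m.
Under the same torque, τ_max = 16T/(πd³) is largest where d is smallest — segment BC (d = 55.9 mm).
τ_max = 16·848.6/(π·(0.0559)³) = 2.474×10^7 Pa.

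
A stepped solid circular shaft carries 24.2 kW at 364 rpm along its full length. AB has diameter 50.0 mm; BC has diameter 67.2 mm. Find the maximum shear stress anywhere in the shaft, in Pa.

2.59e7 Pa

ω = 2π·364/60 = 38.12 rad/s, so T = P/ω = 24.2×10³ / 38.12 = 634.9 N·m.
Under the same torque, τ_max = 16T/(πd³) is largest where d is smallest — segment AB (d = 50.0 mm).
τ_max = 16·634.9/(π·(0.0500)³) = 2.587×10^7 Pa.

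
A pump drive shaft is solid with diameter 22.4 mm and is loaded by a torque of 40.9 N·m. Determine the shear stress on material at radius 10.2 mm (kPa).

J = πd⁴/32 = π(0.0224)⁴/32 = 2.472×10^-8 m⁴.
Shear stress varies linearly with radius: τ = T·r/J = 40.90 × 0.0102 / 2.472×10^-8 = 1.688×10^7 Pa.

16900 kPa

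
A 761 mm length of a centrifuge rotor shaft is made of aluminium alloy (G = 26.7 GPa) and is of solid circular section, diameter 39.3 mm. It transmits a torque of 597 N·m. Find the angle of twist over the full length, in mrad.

72.7 mrad

J = πd⁴/32 = π(0.0393)⁴/32 = 2.342×10^-7 m⁴.
θ = T·L/(G·J) = 597.0 × 0.761 / (26.7×10⁹ × 2.342×10^-7) = 0.07266 rad.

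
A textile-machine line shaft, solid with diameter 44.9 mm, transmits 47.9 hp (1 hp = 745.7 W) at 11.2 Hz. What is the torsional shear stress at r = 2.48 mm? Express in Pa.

ω = 2π·11.2 = 70.37 rad/s, so T = P/ω = 47.9×745.7 / 70.37 = 507.6 N·m.
J = πd⁴/32 = π(0.0449)⁴/32 = 3.990×10^-7 m⁴.
Shear stress varies linearly with radius: τ = T·r/J = 507.6 × 0.00248 / 3.990×10^-7 = 3.155×10^6 Pa.

3.15e6 Pa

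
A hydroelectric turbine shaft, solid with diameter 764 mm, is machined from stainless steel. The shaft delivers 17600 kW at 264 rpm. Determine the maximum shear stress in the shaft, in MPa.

7.27 MPa

ω = 2π·264/60 = 27.65 rad/s, so T = P/ω = 17600×10³ / 27.65 = 636600 N·m.
J = πd⁴/32 = π(0.764)⁴/32 = 0.03345 m⁴.
τ_max = T·r/J = 636600 × 0.382 / 0.03345 = 7.271×10^6 Pa.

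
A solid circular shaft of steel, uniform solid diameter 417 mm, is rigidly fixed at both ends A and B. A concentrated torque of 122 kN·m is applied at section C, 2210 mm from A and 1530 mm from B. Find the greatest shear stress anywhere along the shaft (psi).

With uniform GJ and both ends fixed, compatibility θ_AC = θ_CB gives T_A·a = T_B·b, together with T_A + T_B = T₀.
T_A = T₀·b/(a+b) = 122000·1530/3740 = 49910 N·m; T_B = 72090 N·m.
τ in each portion: τ_AC = 3.51×10^6 Pa, τ_CB = 5.06×10^6 Pa; maximum is in CB.
τ_max = T_CB·r/J = 72090·0.208/2.97×10^-3 = 5.063×10^6 Pa.

734 psi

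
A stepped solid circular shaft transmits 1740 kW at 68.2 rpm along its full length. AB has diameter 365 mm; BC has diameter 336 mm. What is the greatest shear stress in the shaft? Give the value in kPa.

ω = 2π·68.2/60 = 7.142 rad/s, so T = P/ω = 1740×10³ / 7.142 = 243600 N·m.
Under the same torque, τ_max = 16T/(πd³) is largest where d is smallest — segment BC (d = 336 mm).
τ_max = 16·243600/(π·(0.336)³) = 3.271×10^7 Pa.

32700 kPa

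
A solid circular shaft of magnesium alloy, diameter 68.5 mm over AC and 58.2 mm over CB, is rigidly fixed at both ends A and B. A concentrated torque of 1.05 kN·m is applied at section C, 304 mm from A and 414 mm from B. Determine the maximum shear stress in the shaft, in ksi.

Compatibility: T_A·a/J_AC = T_B·b/J_CB with T_A + T_B = T₀.
J_AC = 2.16×10^-6 m⁴, J_CB = 1.13×10^-6 m⁴, so T_A = T₀·(J_AC/a)/((J_AC/a)+(J_CB/b)) = 759.4 N·m, T_B = 290.6 N·m.
τ in each portion: τ_AC = 1.20×10^7 Pa, τ_CB = 7.51×10^6 Pa; maximum is in AC.
τ_max = T_AC·r/J = 759.4·0.0343/2.16×10^-6 = 1.203×10^7 Pa.

1.75 ksi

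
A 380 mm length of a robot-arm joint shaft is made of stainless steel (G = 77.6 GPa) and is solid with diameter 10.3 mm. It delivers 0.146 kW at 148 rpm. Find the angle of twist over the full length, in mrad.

41.7 mrad

ω = 2π·148/60 = 15.50 rad/s, so T = P/ω = 0.146×10³ / 15.50 = 9.420 N·m.
J = πd⁴/32 = π(0.0103)⁴/32 = 1.105×10^-9 m⁴.
θ = T·L/(G·J) = 9.420 × 0.380 / (77.6×10⁹ × 1.105×10^-9) = 0.04175 rad.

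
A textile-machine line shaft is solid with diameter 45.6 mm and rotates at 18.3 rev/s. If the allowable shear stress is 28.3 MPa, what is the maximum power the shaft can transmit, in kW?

J = πd⁴/32 = π(0.0456)⁴/32 = 4.245×10^-7 m⁴.
T_max = τ_allow·J/r = 2.83×10^7 × 4.245×10^-7 / 0.0228 = 526.9 N·m.
ω = 2π·18.3 = 115.0 rad/s, so P_max = T_max·ω = 6.058×10^4 W.

60.6 kW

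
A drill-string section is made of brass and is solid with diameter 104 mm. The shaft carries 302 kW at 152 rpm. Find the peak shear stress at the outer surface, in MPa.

ω = 2π·152/60 = 15.92 rad/s, so T = P/ω = 302×10³ / 15.92 = 18970 N·m.
J = πd⁴/32 = π(0.104)⁴/32 = 1.149×10^-5 m⁴.
τ_max = T·r/J = 18970 × 0.0520 / 1.149×10^-5 = 8.590×10^7 Pa.

85.9 MPa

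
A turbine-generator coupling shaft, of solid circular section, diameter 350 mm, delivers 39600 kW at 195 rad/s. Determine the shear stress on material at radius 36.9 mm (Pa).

ω = 195 rad/s, so T = P/ω = 39600×10³ / 195.0 = 203100 N·m.
J = πd⁴/32 = π(0.350)⁴/32 = 1.473×10^-3 m⁴.
Shear stress varies linearly with radius: τ = T·r/J = 203100 × 0.0369 / 1.473×10^-3 = 5.086×10^6 Pa.

5.09e6 Pa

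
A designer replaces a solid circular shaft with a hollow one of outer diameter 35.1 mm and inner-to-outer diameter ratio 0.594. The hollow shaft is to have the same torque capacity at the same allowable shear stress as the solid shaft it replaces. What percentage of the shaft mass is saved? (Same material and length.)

Equal τ_max and T ⇒ the solid shaft needs d_s³ = d_o³(1−k⁴), so d_s = 35.1·(1−0.594⁴)^(1/3) = 33.58 mm.
Area ratio A_h/A_s = d_o²(1−k²)/d_s² = (1−k²)/(1−k⁴)^(2/3) = 0.7071.
Mass saving = 1 − 0.7071 = 29.3 %.

29.3 %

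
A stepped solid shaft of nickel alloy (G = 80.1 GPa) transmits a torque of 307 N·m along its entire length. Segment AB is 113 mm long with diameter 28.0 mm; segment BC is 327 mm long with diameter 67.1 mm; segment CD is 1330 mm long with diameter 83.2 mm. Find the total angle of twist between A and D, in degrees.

0.509°

J_AB = π(0.0280)⁴/32 = 6.03×10^-8 m⁴; J_BC = π(0.0671)⁴/32 = 1.99×10^-6 m⁴; J_CD = π(0.0832)⁴/32 = 4.70×10^-6 m⁴.
θ = (T/G)·Σ L_i/J_i = (307.0/80.1×10⁹)·(0.113/6.03×10^-8 + 0.327/1.99×10^-6 + 1.33/4.70×10^-6) = 8.890×10^-3 rad.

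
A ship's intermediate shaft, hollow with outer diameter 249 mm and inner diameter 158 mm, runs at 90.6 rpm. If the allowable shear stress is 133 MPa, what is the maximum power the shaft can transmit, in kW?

3200 kW

J = π(d_o⁴ − d_i⁴)/32 = π(0.249⁴ − 0.158⁴)/32 = 3.162×10^-4 m⁴.
T_max = τ_allow·J/r = 1.33×10^8 × 3.162×10^-4 / 0.124 = 337800 N·m.
ω = 2π·90.6/60 = 9.488 rad/s, so P_max = T_max·ω = 3.205×10^6 W.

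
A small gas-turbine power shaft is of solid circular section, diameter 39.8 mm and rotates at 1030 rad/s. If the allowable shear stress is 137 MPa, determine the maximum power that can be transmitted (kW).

1750 kW

J = πd⁴/32 = π(0.0398)⁴/32 = 2.463×10^-7 m⁴.
T_max = τ_allow·J/r = 1.37×10^8 × 2.463×10^-7 / 0.0199 = 1696 N·m.
ω = 1030 rad/s, so P_max = T_max·ω = 1.747×10^6 W.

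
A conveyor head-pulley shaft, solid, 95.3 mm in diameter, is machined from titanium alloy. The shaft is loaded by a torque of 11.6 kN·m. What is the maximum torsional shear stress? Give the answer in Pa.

6.83e7 Pa

J = πd⁴/32 = π(0.0953)⁴/32 = 8.098×10^-6 m⁴.
τ_max = T·r/J = 11600 × 0.0476 / 8.098×10^-6 = 6.826×10^7 Pa.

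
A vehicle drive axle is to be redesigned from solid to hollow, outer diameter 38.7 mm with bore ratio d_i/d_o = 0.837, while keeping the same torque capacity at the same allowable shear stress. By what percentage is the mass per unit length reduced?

53.0 %

Equal τ_max and T ⇒ the solid shaft needs d_s³ = d_o³(1−k⁴), so d_s = 38.7·(1−0.837⁴)^(1/3) = 30.90 mm.
Area ratio A_h/A_s = d_o²(1−k²)/d_s² = (1−k²)/(1−k⁴)^(2/3) = 0.4696.
Mass saving = 1 − 0.4696 = 53.0 %.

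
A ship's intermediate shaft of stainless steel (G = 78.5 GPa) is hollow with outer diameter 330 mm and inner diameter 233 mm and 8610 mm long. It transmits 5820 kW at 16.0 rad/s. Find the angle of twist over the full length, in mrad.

45.6 mrad

ω = 16.0 rad/s, so T = P/ω = 5820×10³ / 16.00 = 363800 N·m.
J = π(d_o⁴ − d_i⁴)/32 = π(0.330⁴ − 0.233⁴)/32 = 8.749×10^-4 m⁴.
θ = T·L/(G·J) = 363800 × 8.61 / (78.5×10⁹ × 8.749×10^-4) = 0.04560 rad.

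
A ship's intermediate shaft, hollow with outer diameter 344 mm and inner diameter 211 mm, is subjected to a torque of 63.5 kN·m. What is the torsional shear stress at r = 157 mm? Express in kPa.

8450 kPa

J = π(d_o⁴ − d_i⁴)/32 = π(0.344⁴ − 0.211⁴)/32 = 1.180×10^-3 m⁴.
Shear stress varies linearly with radius: τ = T·r/J = 63500 × 0.157 / 1.180×10^-3 = 8.447×10^6 Pa.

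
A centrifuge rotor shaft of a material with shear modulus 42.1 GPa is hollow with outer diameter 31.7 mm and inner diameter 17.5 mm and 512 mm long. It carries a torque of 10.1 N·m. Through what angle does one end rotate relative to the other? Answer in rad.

0.00137 rad

J = π(d_o⁴ − d_i⁴)/32 = π(0.0317⁴ − 0.0175⁴)/32 = 8.993×10^-8 m⁴.
θ = T·L/(G·J) = 10.10 × 0.512 / (42.1×10⁹ × 8.993×10^-8) = 1.366×10^-3 rad.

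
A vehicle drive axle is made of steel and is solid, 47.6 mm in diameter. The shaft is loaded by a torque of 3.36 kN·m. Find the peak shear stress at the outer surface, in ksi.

J = πd⁴/32 = π(0.0476)⁴/32 = 5.040×10^-7 m⁴.
τ_max = T·r/J = 3360 × 0.0238 / 5.040×10^-7 = 1.587×10^8 Pa.

23.0 ksi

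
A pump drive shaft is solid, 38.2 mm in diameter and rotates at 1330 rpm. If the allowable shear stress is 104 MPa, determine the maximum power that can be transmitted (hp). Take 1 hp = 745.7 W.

J = πd⁴/32 = π(0.0382)⁴/32 = 2.091×10^-7 m⁴.
T_max = τ_allow·J/r = 1.04×10^8 × 2.091×10^-7 / 0.0191 = 1138 N·m.
ω = 2π·1330/60 = 139.3 rad/s, so P_max = T_max·ω = 1.585×10^5 W.

213 hp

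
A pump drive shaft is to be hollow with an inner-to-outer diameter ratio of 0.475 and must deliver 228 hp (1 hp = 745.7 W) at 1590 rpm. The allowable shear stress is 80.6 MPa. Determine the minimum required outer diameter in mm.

40.8 mm

ω = 2π·1590/60 = 166.5 rad/s, so T = P/ω = 228×745.7 / 166.5 = 1021 N·m.
For a hollow shaft with d_i/d_o = 0.475: τ_max = 16T/(π d_o³ (1−k⁴)), so d_o = [16T/(π τ_allow (1−k⁴))]^(1/3) = [16·1021/(π·8.06×10^7·0.9491)]^(1/3) = 0.04081 m.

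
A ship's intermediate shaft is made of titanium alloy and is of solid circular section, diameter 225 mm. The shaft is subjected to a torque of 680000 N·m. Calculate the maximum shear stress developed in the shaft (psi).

44100 psi

J = πd⁴/32 = π(0.225)⁴/32 = 2.516×10^-4 m⁴.
τ_max = T·r/J = 680000 × 0.113 / 2.516×10^-4 = 3.040×10^8 Pa.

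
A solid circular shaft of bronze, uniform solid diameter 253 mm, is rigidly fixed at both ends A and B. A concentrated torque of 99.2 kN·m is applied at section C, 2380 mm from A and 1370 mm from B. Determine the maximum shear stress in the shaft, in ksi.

2.87 ksi

With uniform GJ and both ends fixed, compatibility θ_AC = θ_CB gives T_A·a = T_B·b, together with T_A + T_B = T₀.
T_A = T₀·b/(a+b) = 99200·1370/3750 = 36240 N·m; T_B = 62960 N·m.
τ in each portion: τ_AC = 1.14×10^7 Pa, τ_CB = 1.98×10^7 Pa; maximum is in CB.
τ_max = T_CB·r/J = 62960·0.127/4.02×10^-4 = 1.980×10^7 Pa.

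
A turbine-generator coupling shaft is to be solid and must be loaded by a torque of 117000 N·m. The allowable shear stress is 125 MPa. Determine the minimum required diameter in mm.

168 mm

For a solid shaft τ_max = 16T/(πd³), so d = (16T/(π τ_allow))^(1/3) = (16·117000/(π·1.25×10^8))^(1/3) = 0.1683 m.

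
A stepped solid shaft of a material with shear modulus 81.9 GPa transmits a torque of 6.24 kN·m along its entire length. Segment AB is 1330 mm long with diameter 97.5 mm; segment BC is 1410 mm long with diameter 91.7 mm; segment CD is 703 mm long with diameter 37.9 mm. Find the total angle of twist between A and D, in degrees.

16.7°

J_AB = π(0.0975)⁴/32 = 8.87×10^-6 m⁴; J_BC = π(0.0917)⁴/32 = 6.94×10^-6 m⁴; J_CD = π(0.0379)⁴/32 = 2.03×10^-7 m⁴.
θ = (T/G)·Σ L_i/J_i = (6240/81.9×10⁹)·(1.33/8.87×10^-6 + 1.41/6.94×10^-6 + 0.703/2.03×10^-7) = 0.2913 rad.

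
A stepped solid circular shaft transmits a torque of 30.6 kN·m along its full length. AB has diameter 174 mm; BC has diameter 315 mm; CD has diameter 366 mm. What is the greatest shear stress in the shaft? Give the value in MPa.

29.6 MPa

Under the same torque, τ_max = 16T/(πd³) is largest where d is smallest — segment AB (d = 174 mm).
τ_max = 16·30600/(π·(0.174)³) = 2.958×10^7 Pa.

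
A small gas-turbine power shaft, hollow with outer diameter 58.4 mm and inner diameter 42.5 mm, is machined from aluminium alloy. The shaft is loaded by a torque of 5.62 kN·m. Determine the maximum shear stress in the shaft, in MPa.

200 MPa

J = π(d_o⁴ − d_i⁴)/32 = π(0.0584⁴ − 0.0425⁴)/32 = 8.217×10^-7 m⁴.
τ_max = T·r/J = 5620 × 0.0292 / 8.217×10^-7 = 1.997×10^8 Pa.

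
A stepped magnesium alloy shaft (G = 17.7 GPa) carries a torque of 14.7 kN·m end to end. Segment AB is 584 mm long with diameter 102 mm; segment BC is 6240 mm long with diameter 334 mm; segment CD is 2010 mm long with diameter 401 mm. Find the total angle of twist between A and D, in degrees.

J_AB = π(0.102)⁴/32 = 1.06×10^-5 m⁴; J_BC = π(0.334)⁴/32 = 1.22×10^-3 m⁴; J_CD = π(0.401)⁴/32 = 2.54×10^-3 m⁴.
θ = (T/G)·Σ L_i/J_i = (14700/17.7×10⁹)·(0.584/1.06×10^-5 + 6.24/1.22×10^-3 + 2.01/2.54×10^-3) = 0.05054 rad.

2.90°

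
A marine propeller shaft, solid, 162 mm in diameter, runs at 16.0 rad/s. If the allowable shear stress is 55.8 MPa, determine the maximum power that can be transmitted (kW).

745 kW

J = πd⁴/32 = π(0.162)⁴/32 = 6.762×10^-5 m⁴.
T_max = τ_allow·J/r = 5.58×10^7 × 6.762×10^-5 / 0.0810 = 46580 N·m.
ω = 16.0 rad/s, so P_max = T_max·ω = 7.453×10^5 W.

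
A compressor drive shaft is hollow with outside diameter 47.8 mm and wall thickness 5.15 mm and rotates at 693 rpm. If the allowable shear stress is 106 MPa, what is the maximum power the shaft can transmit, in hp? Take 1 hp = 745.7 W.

137 hp

J = π(d_o⁴ − d_i⁴)/32 = π(0.0478⁴ − 0.0375⁴)/32 = 3.184×10^-7 m⁴.
T_max = τ_allow·J/r = 1.06×10^8 × 3.184×10^-7 / 0.0239 = 1412 N·m.
ω = 2π·693/60 = 72.57 rad/s, so P_max = T_max·ω = 1.025×10^5 W.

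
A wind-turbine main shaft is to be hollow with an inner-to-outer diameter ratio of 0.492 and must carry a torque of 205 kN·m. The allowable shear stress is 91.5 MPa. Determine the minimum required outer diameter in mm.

For a hollow shaft with d_i/d_o = 0.492: τ_max = 16T/(π d_o³ (1−k⁴)), so d_o = [16T/(π τ_allow (1−k⁴))]^(1/3) = [16·205000/(π·9.15×10^7·0.9414)]^(1/3) = 0.2297 m.

230 mm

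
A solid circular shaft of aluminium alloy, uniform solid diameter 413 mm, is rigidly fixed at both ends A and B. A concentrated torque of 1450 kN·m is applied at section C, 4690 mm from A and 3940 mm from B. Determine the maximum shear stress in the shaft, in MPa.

With uniform GJ and both ends fixed, compatibility θ_AC = θ_CB gives T_A·a = T_B·b, together with T_A + T_B = T₀.
T_A = T₀·b/(a+b) = 1.450e6·3940/8630 = 662000 N·m; T_B = 788000 N·m.
τ in each portion: τ_AC = 4.79×10^7 Pa, τ_CB = 5.70×10^7 Pa; maximum is in CB.
τ_max = T_CB·r/J = 788000·0.206/2.86×10^-3 = 5.697×10^7 Pa.

57.0 MPa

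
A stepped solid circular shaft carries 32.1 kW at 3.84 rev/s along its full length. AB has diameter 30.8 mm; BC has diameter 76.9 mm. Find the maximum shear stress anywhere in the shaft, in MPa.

ω = 2π·3.84 = 24.13 rad/s, so T = P/ω = 32.1×10³ / 24.13 = 1330 N·m.
Under the same torque, τ_max = 16T/(πd³) is largest where d is smallest — segment AB (d = 30.8 mm).
τ_max = 16·1330/(π·(0.0308)³) = 2.319×10^8 Pa.

232 MPa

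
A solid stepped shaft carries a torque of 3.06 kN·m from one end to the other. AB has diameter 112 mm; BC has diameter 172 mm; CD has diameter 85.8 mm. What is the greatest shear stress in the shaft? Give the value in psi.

Under the same torque, τ_max = 16T/(πd³) is largest where d is smallest — segment CD (d = 85.8 mm).
τ_max = 16·3060/(π·(0.0858)³) = 2.467×10^7 Pa.

3580 psi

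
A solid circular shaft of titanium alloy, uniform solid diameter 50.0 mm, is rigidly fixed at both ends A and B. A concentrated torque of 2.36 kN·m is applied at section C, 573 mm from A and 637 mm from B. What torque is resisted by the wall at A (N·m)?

1240 N·m

With uniform GJ and both ends fixed, compatibility θ_AC = θ_CB gives T_A·a = T_B·b, together with T_A + T_B = T₀.
T_A = T₀·b/(a+b) = 2360·637/1210 = 1242 N·m; T_B = 1118 N·m.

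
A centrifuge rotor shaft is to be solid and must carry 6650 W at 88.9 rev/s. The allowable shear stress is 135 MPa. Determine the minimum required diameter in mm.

7.66 mm

ω = 2π·88.9 = 558.6 rad/s, so T = P/ω = 6650 / 558.6 = 11.91 N·m.
For a solid shaft τ_max = 16T/(πd³), so d = (16T/(π τ_allow))^(1/3) = (16·11.91/(π·1.35×10^8))^(1/3) = 0.007658 m.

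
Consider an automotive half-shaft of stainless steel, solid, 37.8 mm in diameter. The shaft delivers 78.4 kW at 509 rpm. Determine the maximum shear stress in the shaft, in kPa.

139000 kPa

ω = 2π·509/60 = 53.30 rad/s, so T = P/ω = 78.4×10³ / 53.30 = 1471 N·m.
J = πd⁴/32 = π(0.0378)⁴/32 = 2.004×10^-7 m⁴.
τ_max = T·r/J = 1471 × 0.0189 / 2.004×10^-7 = 1.387×10^8 Pa.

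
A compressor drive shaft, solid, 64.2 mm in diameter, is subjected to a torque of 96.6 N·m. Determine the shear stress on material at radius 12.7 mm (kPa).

736 kPa

J = πd⁴/32 = π(0.0642)⁴/32 = 1.668×10^-6 m⁴.
Shear stress varies linearly with radius: τ = T·r/J = 96.60 × 0.0127 / 1.668×10^-6 = 7.356×10^5 Pa.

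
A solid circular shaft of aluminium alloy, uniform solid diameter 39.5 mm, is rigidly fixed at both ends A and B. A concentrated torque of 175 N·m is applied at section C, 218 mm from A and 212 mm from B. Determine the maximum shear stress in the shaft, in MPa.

With uniform GJ and both ends fixed, compatibility θ_AC = θ_CB gives T_A·a = T_B·b, together with T_A + T_B = T₀.
T_A = T₀·b/(a+b) = 175.0·212/430.0 = 86.28 N·m; T_B = 88.72 N·m.
τ in each portion: τ_AC = 7.13×10^6 Pa, τ_CB = 7.33×10^6 Pa; maximum is in CB.
τ_max = T_CB·r/J = 88.72·0.0198/2.39×10^-7 = 7.332×10^6 Pa.

7.33 MPa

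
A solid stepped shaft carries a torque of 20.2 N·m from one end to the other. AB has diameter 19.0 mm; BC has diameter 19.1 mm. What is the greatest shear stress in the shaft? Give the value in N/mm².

15.0 N/mm²

Under the same torque, τ_max = 16T/(πd³) is largest where d is smallest — segment AB (d = 19.0 mm).
τ_max = 16·20.20/(π·(0.0190)³) = 1.500×10^7 Pa.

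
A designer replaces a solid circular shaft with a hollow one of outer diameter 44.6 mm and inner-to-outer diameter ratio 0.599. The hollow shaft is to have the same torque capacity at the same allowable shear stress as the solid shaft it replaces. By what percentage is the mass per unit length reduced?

Equal τ_max and T ⇒ the solid shaft needs d_s³ = d_o³(1−k⁴), so d_s = 44.6·(1−0.599⁴)^(1/3) = 42.60 mm.
Area ratio A_h/A_s = d_o²(1−k²)/d_s² = (1−k²)/(1−k⁴)^(2/3) = 0.7029.
Mass saving = 1 − 0.7029 = 29.7 %.

29.7 %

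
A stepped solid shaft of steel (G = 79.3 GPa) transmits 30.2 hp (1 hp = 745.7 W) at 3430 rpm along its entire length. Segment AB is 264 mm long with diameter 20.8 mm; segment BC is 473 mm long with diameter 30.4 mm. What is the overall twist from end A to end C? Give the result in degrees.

ω = 2π·3430/60 = 359.2 rad/s, so T = P/ω = 30.2×745.7 / 359.2 = 62.70 N·m.
J_AB = π(0.0208)⁴/32 = 1.84×10^-8 m⁴; J_BC = π(0.0304)⁴/32 = 8.38×10^-8 m⁴.
θ = (T/G)·Σ L_i/J_i = (62.70/79.3×10⁹)·(0.264/1.84×10^-8 + 0.473/8.38×10^-8) = 0.01582 rad.

0.906°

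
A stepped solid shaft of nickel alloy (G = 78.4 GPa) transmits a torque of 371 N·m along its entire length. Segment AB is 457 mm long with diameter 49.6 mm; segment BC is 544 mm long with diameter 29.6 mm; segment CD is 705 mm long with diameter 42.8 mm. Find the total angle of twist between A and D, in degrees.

J_AB = π(0.0496)⁴/32 = 5.94×10^-7 m⁴; J_BC = π(0.0296)⁴/32 = 7.54×10^-8 m⁴; J_CD = π(0.0428)⁴/32 = 3.29×10^-7 m⁴.
θ = (T/G)·Σ L_i/J_i = (371.0/78.4×10⁹)·(0.457/5.94×10^-7 + 0.544/7.54×10^-8 + 0.705/3.29×10^-7) = 0.04792 rad.

2.75°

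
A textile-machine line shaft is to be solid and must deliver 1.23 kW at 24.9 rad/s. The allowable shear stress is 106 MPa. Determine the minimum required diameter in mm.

13.3 mm

ω = 24.9 rad/s, so T = P/ω = 1.23×10³ / 24.90 = 49.40 N·m.
For a solid shaft τ_max = 16T/(πd³), so d = (16T/(π τ_allow))^(1/3) = (16·49.40/(π·1.06×10^8))^(1/3) = 0.01334 m.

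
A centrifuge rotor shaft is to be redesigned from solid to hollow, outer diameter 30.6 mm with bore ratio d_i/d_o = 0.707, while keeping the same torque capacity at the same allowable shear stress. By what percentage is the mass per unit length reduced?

39.4 %

Equal τ_max and T ⇒ the solid shaft needs d_s³ = d_o³(1−k⁴), so d_s = 30.6·(1−0.707⁴)^(1/3) = 27.80 mm.
Area ratio A_h/A_s = d_o²(1−k²)/d_s² = (1−k²)/(1−k⁴)^(2/3) = 0.6058.
Mass saving = 1 − 0.6058 = 39.4 %.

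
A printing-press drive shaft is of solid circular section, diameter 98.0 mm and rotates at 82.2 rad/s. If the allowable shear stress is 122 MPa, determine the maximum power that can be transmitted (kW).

1850 kW

J = πd⁴/32 = π(0.0980)⁴/32 = 9.055×10^-6 m⁴.
T_max = τ_allow·J/r = 1.22×10^8 × 9.055×10^-6 / 0.0490 = 22550 N·m.
ω = 82.2 rad/s, so P_max = T_max·ω = 1.853×10^6 W.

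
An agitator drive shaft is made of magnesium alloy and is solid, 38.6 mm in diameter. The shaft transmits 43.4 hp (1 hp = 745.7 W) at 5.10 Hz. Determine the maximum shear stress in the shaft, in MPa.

89.4 MPa

ω = 2π·5.10 = 32.04 rad/s, so T = P/ω = 43.4×745.7 / 32.04 = 1010 N·m.
J = πd⁴/32 = π(0.0386)⁴/32 = 2.179×10^-7 m⁴.
τ_max = T·r/J = 1010 × 0.0193 / 2.179×10^-7 = 8.944×10^7 Pa.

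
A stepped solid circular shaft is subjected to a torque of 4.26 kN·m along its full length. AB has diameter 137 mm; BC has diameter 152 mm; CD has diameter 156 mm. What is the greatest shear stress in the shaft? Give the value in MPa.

8.44 MPa

Under the same torque, τ_max = 16T/(πd³) is largest where d is smallest — segment AB (d = 137 mm).
τ_max = 16·4260/(π·(0.137)³) = 8.438×10^6 Pa.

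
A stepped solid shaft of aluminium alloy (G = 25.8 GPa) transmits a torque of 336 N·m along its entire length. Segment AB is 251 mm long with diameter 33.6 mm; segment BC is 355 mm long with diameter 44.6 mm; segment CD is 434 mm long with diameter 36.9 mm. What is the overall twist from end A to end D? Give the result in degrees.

3.96°

J_AB = π(0.0336)⁴/32 = 1.25×10^-7 m⁴; J_BC = π(0.0446)⁴/32 = 3.88×10^-7 m⁴; J_CD = π(0.0369)⁴/32 = 1.82×10^-7 m⁴.
θ = (T/G)·Σ L_i/J_i = (336.0/25.8×10⁹)·(0.251/1.25×10^-7 + 0.355/3.88×10^-7 + 0.434/1.82×10^-7) = 0.06908 rad.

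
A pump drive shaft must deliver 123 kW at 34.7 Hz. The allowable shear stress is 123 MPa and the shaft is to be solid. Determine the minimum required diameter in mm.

28.6 mm

ω = 2π·34.7 = 218.0 rad/s, so T = P/ω = 123×10³ / 218.0 = 564.2 N·m.
For a solid shaft τ_max = 16T/(πd³), so d = (16T/(π τ_allow))^(1/3) = (16·564.2/(π·1.23×10^8))^(1/3) = 0.02859 m.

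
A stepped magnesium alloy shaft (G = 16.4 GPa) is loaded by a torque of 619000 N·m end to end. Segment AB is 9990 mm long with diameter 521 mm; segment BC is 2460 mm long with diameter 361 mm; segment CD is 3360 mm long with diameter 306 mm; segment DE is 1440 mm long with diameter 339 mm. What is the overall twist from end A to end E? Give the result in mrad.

297 mrad

J_AB = π(0.521)⁴/32 = 7.23×10^-3 m⁴; J_BC = π(0.361)⁴/32 = 1.67×10^-3 m⁴; J_CD = π(0.306)⁴/32 = 8.61×10^-4 m⁴; J_DE = π(0.339)⁴/32 = 1.30×10^-3 m⁴.
θ = (T/G)·Σ L_i/J_i = (619000/16.4×10⁹)·(9.99/7.23×10^-3 + 2.46/1.67×10^-3 + 3.36/8.61×10^-4 + 1.44/1.30×10^-3) = 0.2971 rad.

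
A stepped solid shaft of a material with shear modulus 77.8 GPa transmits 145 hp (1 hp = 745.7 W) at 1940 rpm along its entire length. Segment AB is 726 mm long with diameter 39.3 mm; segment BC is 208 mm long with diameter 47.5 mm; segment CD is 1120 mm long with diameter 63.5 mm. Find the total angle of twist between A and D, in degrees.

ω = 2π·1940/60 = 203.2 rad/s, so T = P/ω = 145×745.7 / 203.2 = 532.2 N·m.
J_AB = π(0.0393)⁴/32 = 2.34×10^-7 m⁴; J_BC = π(0.0475)⁴/32 = 5.00×10^-7 m⁴; J_CD = π(0.0635)⁴/32 = 1.60×10^-6 m⁴.
θ = (T/G)·Σ L_i/J_i = (532.2/77.8×10⁹)·(0.726/2.34×10^-7 + 0.208/5.00×10^-7 + 1.12/1.60×10^-6) = 0.02885 rad.

1.65°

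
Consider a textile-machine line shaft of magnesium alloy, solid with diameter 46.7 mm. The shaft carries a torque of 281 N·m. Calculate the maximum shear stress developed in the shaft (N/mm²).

J = πd⁴/32 = π(0.0467)⁴/32 = 4.669×10^-7 m⁴.
τ_max = T·r/J = 281.0 × 0.0234 / 4.669×10^-7 = 1.405×10^7 Pa.

14.1 N/mm²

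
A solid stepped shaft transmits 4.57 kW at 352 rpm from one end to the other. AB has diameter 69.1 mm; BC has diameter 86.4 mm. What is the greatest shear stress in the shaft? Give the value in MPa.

1.91 MPa

ω = 2π·352/60 = 36.86 rad/s, so T = P/ω = 4.57×10³ / 36.86 = 124.0 N·m.
Under the same torque, τ_max = 16T/(πd³) is largest where d is smallest — segment AB (d = 69.1 mm).
τ_max = 16·124.0/(π·(0.0691)³) = 1.914×10^6 Pa.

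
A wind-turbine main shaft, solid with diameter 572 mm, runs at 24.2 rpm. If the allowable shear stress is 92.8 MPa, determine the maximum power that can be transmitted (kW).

J = πd⁴/32 = π(0.572)⁴/32 = 0.01051 m⁴.
T_max = τ_allow·J/r = 9.28×10^7 × 0.01051 / 0.286 = 3.410e6 N·m.
ω = 2π·24.2/60 = 2.534 rad/s, so P_max = T_max·ω = 8.642×10^6 W.

8640 kW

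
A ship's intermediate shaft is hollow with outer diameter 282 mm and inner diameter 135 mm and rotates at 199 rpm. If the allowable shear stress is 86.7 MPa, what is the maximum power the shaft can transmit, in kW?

7540 kW

J = π(d_o⁴ − d_i⁴)/32 = π(0.282⁴ − 0.135⁴)/32 = 5.883×10^-4 m⁴.
T_max = τ_allow·J/r = 8.67×10^7 × 5.883×10^-4 / 0.141 = 361700 N·m.
ω = 2π·199/60 = 20.84 rad/s, so P_max = T_max·ω = 7.538×10^6 W.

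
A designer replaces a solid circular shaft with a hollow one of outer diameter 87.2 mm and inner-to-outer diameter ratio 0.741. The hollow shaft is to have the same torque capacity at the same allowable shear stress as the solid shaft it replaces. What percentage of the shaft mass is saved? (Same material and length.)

Equal τ_max and T ⇒ the solid shaft needs d_s³ = d_o³(1−k⁴), so d_s = 87.2·(1−0.741⁴)^(1/3) = 77.37 mm.
Area ratio A_h/A_s = d_o²(1−k²)/d_s² = (1−k²)/(1−k⁴)^(2/3) = 0.5728.
Mass saving = 1 − 0.5728 = 42.7 %.

42.7 %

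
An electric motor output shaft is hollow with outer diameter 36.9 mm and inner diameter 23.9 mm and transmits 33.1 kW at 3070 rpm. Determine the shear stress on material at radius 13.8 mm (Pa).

ω = 2π·3070/60 = 321.5 rad/s, so T = P/ω = 33.1×10³ / 321.5 = 103.0 N·m.
J = π(d_o⁴ − d_i⁴)/32 = π(0.0369⁴ − 0.0239⁴)/32 = 1.500×10^-7 m⁴.
Shear stress varies linearly with radius: τ = T·r/J = 103.0 × 0.0138 / 1.500×10^-7 = 9.473×10^6 Pa.

9.47e6 Pa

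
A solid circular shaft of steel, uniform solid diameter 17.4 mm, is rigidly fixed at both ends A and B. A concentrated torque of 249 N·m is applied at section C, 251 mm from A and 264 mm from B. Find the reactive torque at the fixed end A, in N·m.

With uniform GJ and both ends fixed, compatibility θ_AC = θ_CB gives T_A·a = T_B·b, together with T_A + T_B = T₀.
T_A = T₀·b/(a+b) = 249.0·264/515.0 = 127.6 N·m; T_B = 121.4 N·m.

128 N·m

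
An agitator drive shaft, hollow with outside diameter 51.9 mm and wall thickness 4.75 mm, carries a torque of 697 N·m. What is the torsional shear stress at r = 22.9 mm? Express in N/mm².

40.4 N/mm²

J = π(d_o⁴ − d_i⁴)/32 = π(0.0519⁴ − 0.0424⁴)/32 = 3.950×10^-7 m⁴.
Shear stress varies linearly with radius: τ = T·r/J = 697.0 × 0.0229 / 3.950×10^-7 = 4.041×10^7 Pa.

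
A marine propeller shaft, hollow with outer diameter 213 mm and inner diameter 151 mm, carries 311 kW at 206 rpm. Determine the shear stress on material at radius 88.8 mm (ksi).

1.23 ksi

ω = 2π·206/60 = 21.57 rad/s, so T = P/ω = 311×10³ / 21.57 = 14420 N·m.
J = π(d_o⁴ − d_i⁴)/32 = π(0.213⁴ − 0.151⁴)/32 = 1.510×10^-4 m⁴.
Shear stress varies linearly with radius: τ = T·r/J = 14420 × 0.0888 / 1.510×10^-4 = 8.476×10^6 Pa.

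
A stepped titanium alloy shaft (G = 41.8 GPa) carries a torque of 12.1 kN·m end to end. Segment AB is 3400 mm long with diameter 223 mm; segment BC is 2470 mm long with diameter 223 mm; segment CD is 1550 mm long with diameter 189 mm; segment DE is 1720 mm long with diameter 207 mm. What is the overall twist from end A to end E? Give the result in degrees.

0.764°

J_AB = π(0.223)⁴/32 = 2.43×10^-4 m⁴; J_BC = π(0.223)⁴/32 = 2.43×10^-4 m⁴; J_CD = π(0.189)⁴/32 = 1.25×10^-4 m⁴; J_DE = π(0.207)⁴/32 = 1.80×10^-4 m⁴.
θ = (T/G)·Σ L_i/J_i = (12100/41.8×10⁹)·(3.40/2.43×10^-4 + 2.47/2.43×10^-4 + 1.55/1.25×10^-4 + 1.72/1.80×10^-4) = 0.01334 rad.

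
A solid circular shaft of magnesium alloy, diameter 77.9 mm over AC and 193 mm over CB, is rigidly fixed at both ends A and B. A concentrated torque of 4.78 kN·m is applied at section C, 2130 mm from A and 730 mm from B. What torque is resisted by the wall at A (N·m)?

43.1 N·m

Compatibility: T_A·a/J_AC = T_B·b/J_CB with T_A + T_B = T₀.
J_AC = 3.62×10^-6 m⁴, J_CB = 1.36×10^-4 m⁴, so T_A = T₀·(J_AC/a)/((J_AC/a)+(J_CB/b)) = 43.09 N·m, T_B = 4737 N·m.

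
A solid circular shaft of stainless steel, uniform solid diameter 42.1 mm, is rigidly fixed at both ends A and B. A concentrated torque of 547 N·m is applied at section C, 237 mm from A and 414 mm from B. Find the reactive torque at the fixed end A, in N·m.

With uniform GJ and both ends fixed, compatibility θ_AC = θ_CB gives T_A·a = T_B·b, together with T_A + T_B = T₀.
T_A = T₀·b/(a+b) = 547.0·414/651.0 = 347.9 N·m; T_B = 199.1 N·m.

348 N·m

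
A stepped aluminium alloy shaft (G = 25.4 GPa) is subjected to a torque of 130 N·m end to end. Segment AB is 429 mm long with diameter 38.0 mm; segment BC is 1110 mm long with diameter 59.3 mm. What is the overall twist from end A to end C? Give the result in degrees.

0.883°

J_AB = π(0.0380)⁴/32 = 2.05×10^-7 m⁴; J_BC = π(0.0593)⁴/32 = 1.21×10^-6 m⁴.
θ = (T/G)·Σ L_i/J_i = (130.0/25.4×10⁹)·(0.429/2.05×10^-7 + 1.11/1.21×10^-6) = 0.01541 rad.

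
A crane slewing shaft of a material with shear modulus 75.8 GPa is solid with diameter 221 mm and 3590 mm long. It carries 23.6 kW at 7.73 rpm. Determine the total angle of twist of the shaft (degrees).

ω = 2π·7.73/60 = 0.8095 rad/s, so T = P/ω = 23.6×10³ / 0.8095 = 29150 N·m.
J = πd⁴/32 = π(0.221)⁴/32 = 2.342×10^-4 m⁴.
θ = T·L/(G·J) = 29150 × 3.59 / (75.8×10⁹ × 2.342×10^-4) = 5.896×10^-3 rad.

0.338°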